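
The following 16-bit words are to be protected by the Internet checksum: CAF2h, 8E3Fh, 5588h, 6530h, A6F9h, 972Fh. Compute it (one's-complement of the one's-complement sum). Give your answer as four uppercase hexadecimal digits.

One's-complement addition (fold any carry out of bit 15 back into bit 0):
  0xCAF2 + 0x8E3F = 0x15931 → wrap carry → 0x5932
  0x5932 + 0x5588 = 0x0AEBA
  0xAEBA + 0x6530 = 0x113EA → wrap carry → 0x13EB
  0x13EB + 0xA6F9 = 0x0BAE4
  0xBAE4 + 0x972F = 0x15213 → wrap carry → 0x5214
One's-complement sum = 0x5214.
Checksum = ~0x5214 & 0xFFFF = 0xADEB.

ADEB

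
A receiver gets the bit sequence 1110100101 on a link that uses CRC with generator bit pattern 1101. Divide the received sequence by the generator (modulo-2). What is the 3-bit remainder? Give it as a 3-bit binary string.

001

Modulo-2 division of 1110100101 by 1101:
  pos 0: 1110 XOR 1101 = 0011
  pos 2: 1110 XOR 1101 = 0011
  pos 4: 1101 XOR 1101 = 0000
Remainder = 001 (nonzero — an error is detected).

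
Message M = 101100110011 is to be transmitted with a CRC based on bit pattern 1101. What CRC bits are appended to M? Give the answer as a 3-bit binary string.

100

Append 3 zeros: 101100110011000. Divide by 1101 (XOR where the leading bit is 1):
  pos 0: 1011 XOR 1101 = 0110
  pos 1: 1100 XOR 1101 = 0001
  pos 4: 1011 XOR 1101 = 0110
  pos 5: 1100 XOR 1101 = 0001
  pos 8: 1011 XOR 1101 = 0110
  pos 9: 1100 XOR 1101 = 0001
Remainder (last 3 bits) = 100. This is the CRC / FCS.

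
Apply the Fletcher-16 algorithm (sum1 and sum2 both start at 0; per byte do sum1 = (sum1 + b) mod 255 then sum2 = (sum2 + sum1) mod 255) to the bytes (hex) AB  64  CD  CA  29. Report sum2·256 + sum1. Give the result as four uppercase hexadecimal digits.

14D1

Running sums (mod 255):
  after byte 0 (AB): sum1=171, sum2=171
  after byte 1 (64): sum1=16, sum2=187
  after byte 2 (CD): sum1=221, sum2=153
  after byte 3 (CA): sum1=168, sum2=66
  after byte 4 (29): sum1=209, sum2=20
Checksum = sum2·256 + sum1 = 20·256 + 209 = 5329 = 0x14D1.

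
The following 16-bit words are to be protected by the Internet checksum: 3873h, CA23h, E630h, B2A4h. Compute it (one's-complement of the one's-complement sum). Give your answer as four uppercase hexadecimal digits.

One's-complement addition (fold any carry out of bit 15 back into bit 0):
  0x3873 + 0xCA23 = 0x10296 → wrap carry → 0x0297
  0x0297 + 0xE630 = 0x0E8C7
  0xE8C7 + 0xB2A4 = 0x19B6B → wrap carry → 0x9B6C
One's-complement sum = 0x9B6C.
Checksum = ~0x9B6C & 0xFFFF = 0x6493.

6493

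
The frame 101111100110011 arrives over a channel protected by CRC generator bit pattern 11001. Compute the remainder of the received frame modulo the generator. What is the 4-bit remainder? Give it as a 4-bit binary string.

0010

Modulo-2 division of 101111100110011 by 11001:
  pos 0: 10111 XOR 11001 = 01110
  pos 1: 11101 XOR 11001 = 00100
  pos 3: 10010 XOR 11001 = 01011
  pos 4: 10110 XOR 11001 = 01111
  pos 5: 11111 XOR 11001 = 00110
  pos 7: 11010 XOR 11001 = 00011
  pos 10: 11011 XOR 11001 = 00010
Remainder = 0010 (nonzero — an error is detected).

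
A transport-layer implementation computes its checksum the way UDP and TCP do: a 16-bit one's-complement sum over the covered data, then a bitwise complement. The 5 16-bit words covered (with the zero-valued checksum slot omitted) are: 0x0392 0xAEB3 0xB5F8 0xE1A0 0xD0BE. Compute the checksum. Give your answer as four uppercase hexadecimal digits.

E561

One's-complement addition (fold any carry out of bit 15 back into bit 0):
  0x0392 + 0xAEB3 = 0x0B245
  0xB245 + 0xB5F8 = 0x1683D → wrap carry → 0x683E
  0x683E + 0xE1A0 = 0x149DE → wrap carry → 0x49DF
  0x49DF + 0xD0BE = 0x11A9D → wrap carry → 0x1A9E
One's-complement sum = 0x1A9E.
Checksum = ~0x1A9E & 0xFFFF = 0xE561.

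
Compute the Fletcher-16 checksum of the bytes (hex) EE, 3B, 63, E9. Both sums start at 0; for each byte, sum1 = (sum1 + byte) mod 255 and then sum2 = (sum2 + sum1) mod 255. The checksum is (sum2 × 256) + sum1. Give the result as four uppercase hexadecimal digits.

1E77

Running sums (mod 255):
  after byte 0 (EE): sum1=238, sum2=238
  after byte 1 (3B): sum1=42, sum2=25
  after byte 2 (63): sum1=141, sum2=166
  after byte 3 (E9): sum1=119, sum2=30
Checksum = sum2·256 + sum1 = 30·256 + 119 = 7799 = 0x1E77.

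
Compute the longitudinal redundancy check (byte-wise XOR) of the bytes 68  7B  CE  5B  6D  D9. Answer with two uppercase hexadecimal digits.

32

XOR the bytes together:
  start with 0x68
  0x68 ⊕ 0x7B = 0x13
  0x13 ⊕ 0xCE = 0xDD
  0xDD ⊕ 0x5B = 0x86
  0x86 ⊕ 0x6D = 0xEB
  0xEB ⊕ 0xD9 = 0x32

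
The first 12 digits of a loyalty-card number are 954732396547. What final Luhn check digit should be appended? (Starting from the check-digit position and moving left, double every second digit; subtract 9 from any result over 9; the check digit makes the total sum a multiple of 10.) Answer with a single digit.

6

Partial digits right→left: 7 4 5 6 9 3 2 3 7 4 5 9
Double every second digit counting from the check-digit position (so the 1st, 3rd, 5th, ... of the partial from the right).
  doubled (with −9 where >9): 5 1 9 4 5 1 → sum 25
  kept as-is: 4 6 3 3 4 9 → sum 29
Total = 25 + 29 = 54.
Check digit = (10 − (54 mod 10)) mod 10 = 6.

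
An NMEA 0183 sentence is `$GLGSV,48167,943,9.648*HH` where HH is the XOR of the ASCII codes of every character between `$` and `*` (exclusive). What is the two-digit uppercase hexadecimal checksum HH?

4A

XOR the ASCII codes of the payload characters:
  'G' = 0x47 → acc = 0x47
  'L' = 0x4C → acc = 0x0B
  'G' = 0x47 → acc = 0x4C
  'S' = 0x53 → acc = 0x1F
  'V' = 0x56 → acc = 0x49
  ',' = 0x2C → acc = 0x65
  '4' = 0x34 → acc = 0x51
  '8' = 0x38 → acc = 0x69
  '1' = 0x31 → acc = 0x58
  '6' = 0x36 → acc = 0x6E
  '7' = 0x37 → acc = 0x59
  ',' = 0x2C → acc = 0x75
  '9' = 0x39 → acc = 0x4C
  '4' = 0x34 → acc = 0x78
  '3' = 0x33 → acc = 0x4B
  ',' = 0x2C → acc = 0x67
  '9' = 0x39 → acc = 0x5E
  '.' = 0x2E → acc = 0x70
  '6' = 0x36 → acc = 0x46
  '4' = 0x34 → acc = 0x72
  '8' = 0x38 → acc = 0x4A
Checksum = 0x4A.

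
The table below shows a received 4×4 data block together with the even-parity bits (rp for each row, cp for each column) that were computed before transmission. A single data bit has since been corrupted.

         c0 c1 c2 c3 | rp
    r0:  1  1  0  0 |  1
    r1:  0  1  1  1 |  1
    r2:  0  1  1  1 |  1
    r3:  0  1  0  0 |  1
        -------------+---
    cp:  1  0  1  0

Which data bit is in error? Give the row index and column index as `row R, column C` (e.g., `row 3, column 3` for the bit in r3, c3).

row 0, column 2

Recompute each row's even parity and compare to rp:
  r0: data parity 0, sent rp 1 → mismatch
  r1: data parity 1, sent rp 1 → ok
  r2: data parity 1, sent rp 1 → ok
  r3: data parity 1, sent rp 1 → ok
Recompute each column's even parity and compare to cp:
  c0: data parity 1, sent cp 1 → ok
  c1: data parity 0, sent cp 0 → ok
  c2: data parity 0, sent cp 1 → mismatch
  c3: data parity 0, sent cp 0 → ok
Exactly one row (r0) and one column (c2) fail → the flipped bit is at their intersection.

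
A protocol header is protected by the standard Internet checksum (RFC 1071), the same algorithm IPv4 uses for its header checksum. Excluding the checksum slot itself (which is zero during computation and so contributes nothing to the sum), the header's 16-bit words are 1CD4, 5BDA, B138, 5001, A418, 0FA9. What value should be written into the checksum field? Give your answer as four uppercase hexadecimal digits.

One's-complement addition (fold any carry out of bit 15 back into bit 0):
  0x1CD4 + 0x5BDA = 0x078AE
  0x78AE + 0xB138 = 0x129E6 → wrap carry → 0x29E7
  0x29E7 + 0x5001 = 0x079E8
  0x79E8 + 0xA418 = 0x11E00 → wrap carry → 0x1E01
  0x1E01 + 0x0FA9 = 0x02DAA
One's-complement sum = 0x2DAA.
Checksum = ~0x2DAA & 0xFFFF = 0xD255.

D255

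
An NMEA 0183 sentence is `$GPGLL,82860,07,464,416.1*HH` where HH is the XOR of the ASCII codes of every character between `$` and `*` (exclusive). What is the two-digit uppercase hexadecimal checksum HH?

79

XOR the ASCII codes of the payload characters:
  'G' = 0x47 → acc = 0x47
  'P' = 0x50 → acc = 0x17
  'G' = 0x47 → acc = 0x50
  'L' = 0x4C → acc = 0x1C
  'L' = 0x4C → acc = 0x50
  ',' = 0x2C → acc = 0x7C
  '8' = 0x38 → acc = 0x44
  '2' = 0x32 → acc = 0x76
  '8' = 0x38 → acc = 0x4E
  '6' = 0x36 → acc = 0x78
  '0' = 0x30 → acc = 0x48
  ',' = 0x2C → acc = 0x64
  '0' = 0x30 → acc = 0x54
  '7' = 0x37 → acc = 0x63
  ',' = 0x2C → acc = 0x4F
  '4' = 0x34 → acc = 0x7B
  '6' = 0x36 → acc = 0x4D
  '4' = 0x34 → acc = 0x79
  ',' = 0x2C → acc = 0x55
  '4' = 0x34 → acc = 0x61
  '1' = 0x31 → acc = 0x50
  '6' = 0x36 → acc = 0x66
  '.' = 0x2E → acc = 0x48
  '1' = 0x31 → acc = 0x79
Checksum = 0x79.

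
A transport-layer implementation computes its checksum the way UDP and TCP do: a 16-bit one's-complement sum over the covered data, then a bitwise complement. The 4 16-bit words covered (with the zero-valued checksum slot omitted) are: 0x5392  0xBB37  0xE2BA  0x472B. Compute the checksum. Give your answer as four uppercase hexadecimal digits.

C74F

One's-complement addition (fold any carry out of bit 15 back into bit 0):
  0x5392 + 0xBB37 = 0x10EC9 → wrap carry → 0x0ECA
  0x0ECA + 0xE2BA = 0x0F184
  0xF184 + 0x472B = 0x138AF → wrap carry → 0x38B0
One's-complement sum = 0x38B0.
Checksum = ~0x38B0 & 0xFFFF = 0xC74F.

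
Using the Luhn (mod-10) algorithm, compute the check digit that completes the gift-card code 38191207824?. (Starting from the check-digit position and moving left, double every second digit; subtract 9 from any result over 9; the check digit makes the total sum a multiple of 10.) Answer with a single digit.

Partial digits right→left: 4 2 8 7 0 2 1 9 1 8 3
Double every second digit counting from the check-digit position (so the 1st, 3rd, 5th, ... of the partial from the right).
  doubled (with −9 where >9): 8 7 0 2 2 6 → sum 25
  kept as-is: 2 7 2 9 8 → sum 28
Total = 25 + 28 = 53.
Check digit = (10 − (53 mod 10)) mod 10 = 7.

7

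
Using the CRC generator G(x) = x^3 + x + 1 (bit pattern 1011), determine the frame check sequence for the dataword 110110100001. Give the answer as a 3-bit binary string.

000

Append 3 zeros: 110110100001000. Divide by 1011 (XOR where the leading bit is 1):
  pos 0: 1101 XOR 1011 = 0110
  pos 1: 1101 XOR 1011 = 0110
  pos 2: 1100 XOR 1011 = 0111
  pos 3: 1111 XOR 1011 = 0100
  pos 4: 1000 XOR 1011 = 0011
  pos 6: 1100 XOR 1011 = 0111
  pos 7: 1110 XOR 1011 = 0101
  pos 8: 1011 XOR 1011 = 0000
Remainder (last 3 bits) = 000. This is the CRC / FCS.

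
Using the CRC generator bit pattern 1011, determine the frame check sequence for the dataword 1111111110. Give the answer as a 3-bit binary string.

Append 3 zeros: 1111111110000. Divide by 1011 (XOR where the leading bit is 1):
  pos 0: 1111 XOR 1011 = 0100
  pos 1: 1001 XOR 1011 = 0010
  pos 3: 1011 XOR 1011 = 0000
  pos 7: 1100 XOR 1011 = 0111
  pos 8: 1110 XOR 1011 = 0101
  pos 9: 1010 XOR 1011 = 0001
Remainder (last 3 bits) = 001. This is the CRC / FCS.

001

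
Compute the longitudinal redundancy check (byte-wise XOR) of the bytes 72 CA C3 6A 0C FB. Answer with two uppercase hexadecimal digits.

XOR the bytes together:
  start with 0x72
  0x72 ⊕ 0xCA = 0xB8
  0xB8 ⊕ 0xC3 = 0x7B
  0x7B ⊕ 0x6A = 0x11
  0x11 ⊕ 0x0C = 0x1D
  0x1D ⊕ 0xFB = 0xE6

E6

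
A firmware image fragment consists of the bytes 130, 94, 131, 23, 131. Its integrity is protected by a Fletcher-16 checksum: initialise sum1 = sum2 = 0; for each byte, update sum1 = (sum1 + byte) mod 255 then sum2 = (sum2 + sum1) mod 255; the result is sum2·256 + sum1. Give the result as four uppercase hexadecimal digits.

42FE

Running sums (mod 255):
  after byte 0 (130): sum1=130, sum2=130
  after byte 1 (94): sum1=224, sum2=99
  after byte 2 (131): sum1=100, sum2=199
  after byte 3 (23): sum1=123, sum2=67
  after byte 4 (131): sum1=254, sum2=66
Checksum = sum2·256 + sum1 = 66·256 + 254 = 17150 = 0x42FE.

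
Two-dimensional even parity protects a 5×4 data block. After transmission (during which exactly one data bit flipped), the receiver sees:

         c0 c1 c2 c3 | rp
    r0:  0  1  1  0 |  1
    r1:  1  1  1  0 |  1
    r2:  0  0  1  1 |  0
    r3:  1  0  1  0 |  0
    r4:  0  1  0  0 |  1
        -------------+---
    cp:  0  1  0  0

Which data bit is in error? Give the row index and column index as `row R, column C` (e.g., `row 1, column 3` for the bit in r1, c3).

Recompute each row's even parity and compare to rp:
  r0: data parity 0, sent rp 1 → mismatch
  r1: data parity 1, sent rp 1 → ok
  r2: data parity 0, sent rp 0 → ok
  r3: data parity 0, sent rp 0 → ok
  r4: data parity 1, sent rp 1 → ok
Recompute each column's even parity and compare to cp:
  c0: data parity 0, sent cp 0 → ok
  c1: data parity 1, sent cp 1 → ok
  c2: data parity 0, sent cp 0 → ok
  c3: data parity 1, sent cp 0 → mismatch
Exactly one row (r0) and one column (c3) fail → the flipped bit is at their intersection.

row 0, column 3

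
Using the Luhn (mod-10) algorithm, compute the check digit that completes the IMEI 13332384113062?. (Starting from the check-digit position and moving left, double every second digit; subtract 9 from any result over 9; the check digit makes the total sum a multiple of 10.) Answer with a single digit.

Partial digits right→left: 2 6 0 3 1 1 4 8 3 2 3 3 3 1
Double every second digit counting from the check-digit position (so the 1st, 3rd, 5th, ... of the partial from the right).
  doubled (with −9 where >9): 4 0 2 8 6 6 6 → sum 32
  kept as-is: 6 3 1 8 2 3 1 → sum 24
Total = 32 + 24 = 56.
Check digit = (10 − (56 mod 10)) mod 10 = 4.

4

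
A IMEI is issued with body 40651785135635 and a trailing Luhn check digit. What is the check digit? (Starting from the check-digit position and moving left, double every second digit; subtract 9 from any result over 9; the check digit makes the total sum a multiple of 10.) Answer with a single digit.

5

Partial digits right→left: 5 3 6 5 3 1 5 8 7 1 5 6 0 4
Double every second digit counting from the check-digit position (so the 1st, 3rd, 5th, ... of the partial from the right).
  doubled (with −9 where >9): 1 3 6 1 5 1 0 → sum 17
  kept as-is: 3 5 1 8 1 6 4 → sum 28
Total = 17 + 28 = 45.
Check digit = (10 − (45 mod 10)) mod 10 = 5.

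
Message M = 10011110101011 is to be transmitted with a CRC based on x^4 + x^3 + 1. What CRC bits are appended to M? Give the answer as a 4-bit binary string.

Append 4 zeros: 100111101010110000. Divide by 11001 (XOR where the leading bit is 1):
  pos 0: 10011 XOR 11001 = 01010
  pos 1: 10101 XOR 11001 = 01100
  pos 2: 11001 XOR 11001 = 00000
  pos 8: 10101 XOR 11001 = 01100
  pos 9: 11001 XOR 11001 = 00000
Remainder (last 4 bits) = 0000. This is the CRC / FCS.

0000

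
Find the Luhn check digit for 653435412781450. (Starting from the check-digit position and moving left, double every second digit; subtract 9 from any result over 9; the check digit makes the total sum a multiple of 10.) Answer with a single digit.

0

Partial digits right→left: 0 5 4 1 8 7 2 1 4 5 3 4 3 5 6
Double every second digit counting from the check-digit position (so the 1st, 3rd, 5th, ... of the partial from the right).
  doubled (with −9 where >9): 0 8 7 4 8 6 6 3 → sum 42
  kept as-is: 5 1 7 1 5 4 5 → sum 28
Total = 42 + 28 = 70.
Check digit = (10 − (70 mod 10)) mod 10 = 0.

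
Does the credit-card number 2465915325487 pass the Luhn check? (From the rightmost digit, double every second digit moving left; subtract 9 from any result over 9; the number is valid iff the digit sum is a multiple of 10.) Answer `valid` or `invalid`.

valid

From the right, keep odd positions and double even positions (subtract 9 from any doubled value over 9):
  doubled (positions 2,4,...): 7 1 6 2 1 8 → sum 25
  kept (positions 1,3,...): 7 4 2 5 9 6 2 → sum 35
Total = 60.
60 mod 10 = 0, so the number is valid.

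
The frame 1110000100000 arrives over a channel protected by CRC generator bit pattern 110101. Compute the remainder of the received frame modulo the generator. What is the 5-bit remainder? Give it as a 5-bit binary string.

00000

Modulo-2 division of 1110000100000 by 110101:
  pos 0: 111000 XOR 110101 = 001101
  pos 2: 110101 XOR 110101 = 000000
Remainder = 00000 (zero — the frame passes the CRC check).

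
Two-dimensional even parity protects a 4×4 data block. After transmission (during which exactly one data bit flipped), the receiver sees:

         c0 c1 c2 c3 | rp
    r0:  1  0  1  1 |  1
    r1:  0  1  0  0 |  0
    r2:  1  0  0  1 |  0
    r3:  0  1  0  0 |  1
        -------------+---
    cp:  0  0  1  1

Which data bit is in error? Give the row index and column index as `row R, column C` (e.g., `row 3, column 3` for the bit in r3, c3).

Recompute each row's even parity and compare to rp:
  r0: data parity 1, sent rp 1 → ok
  r1: data parity 1, sent rp 0 → mismatch
  r2: data parity 0, sent rp 0 → ok
  r3: data parity 1, sent rp 1 → ok
Recompute each column's even parity and compare to cp:
  c0: data parity 0, sent cp 0 → ok
  c1: data parity 0, sent cp 0 → ok
  c2: data parity 1, sent cp 1 → ok
  c3: data parity 0, sent cp 1 → mismatch
Exactly one row (r1) and one column (c3) fail → the flipped bit is at their intersection.

row 1, column 3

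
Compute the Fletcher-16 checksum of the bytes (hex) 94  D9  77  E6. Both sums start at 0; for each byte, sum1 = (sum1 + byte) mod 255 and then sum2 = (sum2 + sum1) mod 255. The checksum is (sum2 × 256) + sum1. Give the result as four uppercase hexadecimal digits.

Running sums (mod 255):
  after byte 0 (94): sum1=148, sum2=148
  after byte 1 (D9): sum1=110, sum2=3
  after byte 2 (77): sum1=229, sum2=232
  after byte 3 (E6): sum1=204, sum2=181
Checksum = sum2·256 + sum1 = 181·256 + 204 = 46540 = 0xB5CC.

B5CC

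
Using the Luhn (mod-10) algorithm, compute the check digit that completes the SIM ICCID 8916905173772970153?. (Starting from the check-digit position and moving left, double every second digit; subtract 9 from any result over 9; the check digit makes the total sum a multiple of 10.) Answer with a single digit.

Partial digits right→left: 3 5 1 0 7 9 2 7 7 3 7 1 5 0 9 6 1 9 8
Double every second digit counting from the check-digit position (so the 1st, 3rd, 5th, ... of the partial from the right).
  doubled (with −9 where >9): 6 2 5 4 5 5 1 9 2 7 → sum 46
  kept as-is: 5 0 9 7 3 1 0 6 9 → sum 40
Total = 46 + 40 = 86.
Check digit = (10 − (86 mod 10)) mod 10 = 4.

4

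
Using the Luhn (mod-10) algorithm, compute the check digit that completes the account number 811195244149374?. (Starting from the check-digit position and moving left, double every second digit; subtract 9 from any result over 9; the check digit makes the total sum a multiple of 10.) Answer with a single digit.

Partial digits right→left: 4 7 3 9 4 1 4 4 2 5 9 1 1 1 8
Double every second digit counting from the check-digit position (so the 1st, 3rd, 5th, ... of the partial from the right).
  doubled (with −9 where >9): 8 6 8 8 4 9 2 7 → sum 52
  kept as-is: 7 9 1 4 5 1 1 → sum 28
Total = 52 + 28 = 80.
Check digit = (10 − (80 mod 10)) mod 10 = 0.

0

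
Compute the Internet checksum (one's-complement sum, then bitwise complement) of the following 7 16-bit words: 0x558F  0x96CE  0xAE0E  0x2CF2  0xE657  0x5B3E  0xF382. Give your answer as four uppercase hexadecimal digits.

One's-complement addition (fold any carry out of bit 15 back into bit 0):
  0x558F + 0x96CE = 0x0EC5D
  0xEC5D + 0xAE0E = 0x19A6B → wrap carry → 0x9A6C
  0x9A6C + 0x2CF2 = 0x0C75E
  0xC75E + 0xE657 = 0x1ADB5 → wrap carry → 0xADB6
  0xADB6 + 0x5B3E = 0x108F4 → wrap carry → 0x08F5
  0x08F5 + 0xF382 = 0x0FC77
One's-complement sum = 0xFC77.
Checksum = ~0xFC77 & 0xFFFF = 0x0388.

0388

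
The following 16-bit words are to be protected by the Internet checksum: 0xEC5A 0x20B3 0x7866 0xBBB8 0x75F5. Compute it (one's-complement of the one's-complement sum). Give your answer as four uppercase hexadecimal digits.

One's-complement addition (fold any carry out of bit 15 back into bit 0):
  0xEC5A + 0x20B3 = 0x10D0D → wrap carry → 0x0D0E
  0x0D0E + 0x7866 = 0x08574
  0x8574 + 0xBBB8 = 0x1412C → wrap carry → 0x412D
  0x412D + 0x75F5 = 0x0B722
One's-complement sum = 0xB722.
Checksum = ~0xB722 & 0xFFFF = 0x48DD.

48DD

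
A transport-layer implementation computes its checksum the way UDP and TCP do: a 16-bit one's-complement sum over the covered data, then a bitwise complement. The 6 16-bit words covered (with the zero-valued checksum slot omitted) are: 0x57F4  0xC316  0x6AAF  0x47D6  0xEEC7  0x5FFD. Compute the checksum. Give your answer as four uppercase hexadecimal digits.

E3A9

One's-complement addition (fold any carry out of bit 15 back into bit 0):
  0x57F4 + 0xC316 = 0x11B0A → wrap carry → 0x1B0B
  0x1B0B + 0x6AAF = 0x085BA
  0x85BA + 0x47D6 = 0x0CD90
  0xCD90 + 0xEEC7 = 0x1BC57 → wrap carry → 0xBC58
  0xBC58 + 0x5FFD = 0x11C55 → wrap carry → 0x1C56
One's-complement sum = 0x1C56.
Checksum = ~0x1C56 & 0xFFFF = 0xE3A9.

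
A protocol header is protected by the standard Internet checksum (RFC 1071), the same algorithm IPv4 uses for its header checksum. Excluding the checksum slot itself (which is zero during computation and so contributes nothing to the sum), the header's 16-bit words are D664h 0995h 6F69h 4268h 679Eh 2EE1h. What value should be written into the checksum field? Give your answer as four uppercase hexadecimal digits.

D7B4

One's-complement addition (fold any carry out of bit 15 back into bit 0):
  0xD664 + 0x0995 = 0x0DFF9
  0xDFF9 + 0x6F69 = 0x14F62 → wrap carry → 0x4F63
  0x4F63 + 0x4268 = 0x091CB
  0x91CB + 0x679E = 0x0F969
  0xF969 + 0x2EE1 = 0x1284A → wrap carry → 0x284B
One's-complement sum = 0x284B.
Checksum = ~0x284B & 0xFFFF = 0xD7B4.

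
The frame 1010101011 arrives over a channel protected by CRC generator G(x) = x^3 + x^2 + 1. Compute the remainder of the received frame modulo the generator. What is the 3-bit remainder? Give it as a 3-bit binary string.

Modulo-2 division of 1010101011 by 1101:
  pos 0: 1010 XOR 1101 = 0111
  pos 1: 1111 XOR 1101 = 0010
  pos 3: 1001 XOR 1101 = 0100
  pos 4: 1000 XOR 1101 = 0101
  pos 5: 1011 XOR 1101 = 0110
  pos 6: 1101 XOR 1101 = 0000
Remainder = 000 (zero — the frame passes the CRC check).

000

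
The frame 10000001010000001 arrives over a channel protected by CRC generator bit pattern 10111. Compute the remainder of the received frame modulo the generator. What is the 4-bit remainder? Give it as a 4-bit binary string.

0000

Modulo-2 division of 10000001010000001 by 10111:
  pos 0: 10000 XOR 10111 = 00111
  pos 2: 11100 XOR 10111 = 01011
  pos 3: 10111 XOR 10111 = 00000
  pos 9: 10000 XOR 10111 = 00111
  pos 11: 11100 XOR 10111 = 01011
  pos 12: 10111 XOR 10111 = 00000
Remainder = 0000 (zero — the frame passes the CRC check).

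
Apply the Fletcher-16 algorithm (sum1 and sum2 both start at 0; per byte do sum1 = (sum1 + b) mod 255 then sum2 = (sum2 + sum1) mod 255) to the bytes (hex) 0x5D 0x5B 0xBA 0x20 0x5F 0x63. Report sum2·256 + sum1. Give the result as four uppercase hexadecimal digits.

6656

Running sums (mod 255):
  after byte 0 (0x5D): sum1=93, sum2=93
  after byte 1 (0x5B): sum1=184, sum2=22
  after byte 2 (0xBA): sum1=115, sum2=137
  after byte 3 (0x20): sum1=147, sum2=29
  after byte 4 (0x5F): sum1=242, sum2=16
  after byte 5 (0x63): sum1=86, sum2=102
Checksum = sum2·256 + sum1 = 102·256 + 86 = 26198 = 0x6656.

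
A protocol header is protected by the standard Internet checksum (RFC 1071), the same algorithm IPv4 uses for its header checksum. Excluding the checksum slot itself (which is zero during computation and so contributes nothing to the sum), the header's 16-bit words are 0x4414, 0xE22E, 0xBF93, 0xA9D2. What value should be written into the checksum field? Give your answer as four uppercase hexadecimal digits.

7056

One's-complement addition (fold any carry out of bit 15 back into bit 0):
  0x4414 + 0xE22E = 0x12642 → wrap carry → 0x2643
  0x2643 + 0xBF93 = 0x0E5D6
  0xE5D6 + 0xA9D2 = 0x18FA8 → wrap carry → 0x8FA9
One's-complement sum = 0x8FA9.
Checksum = ~0x8FA9 & 0xFFFF = 0x7056.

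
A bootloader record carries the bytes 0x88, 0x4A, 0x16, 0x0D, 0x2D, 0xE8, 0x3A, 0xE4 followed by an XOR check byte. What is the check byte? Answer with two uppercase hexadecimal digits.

XOR the bytes together:
  start with 0x88
  0x88 ⊕ 0x4A = 0xC2
  0xC2 ⊕ 0x16 = 0xD4
  0xD4 ⊕ 0x0D = 0xD9
  0xD9 ⊕ 0x2D = 0xF4
  0xF4 ⊕ 0xE8 = 0x1C
  0x1C ⊕ 0x3A = 0x26
  0x26 ⊕ 0xE4 = 0xC2

C2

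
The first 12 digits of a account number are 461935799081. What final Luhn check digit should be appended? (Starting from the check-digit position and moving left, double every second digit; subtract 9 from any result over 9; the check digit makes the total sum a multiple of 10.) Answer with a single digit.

Partial digits right→left: 1 8 0 9 9 7 5 3 9 1 6 4
Double every second digit counting from the check-digit position (so the 1st, 3rd, 5th, ... of the partial from the right).
  doubled (with −9 where >9): 2 0 9 1 9 3 → sum 24
  kept as-is: 8 9 7 3 1 4 → sum 32
Total = 24 + 32 = 56.
Check digit = (10 − (56 mod 10)) mod 10 = 4.

4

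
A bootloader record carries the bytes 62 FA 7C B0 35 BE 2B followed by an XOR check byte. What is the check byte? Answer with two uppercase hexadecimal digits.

F4

XOR the bytes together:
  start with 0x62
  0x62 ⊕ 0xFA = 0x98
  0x98 ⊕ 0x7C = 0xE4
  0xE4 ⊕ 0xB0 = 0x54
  0x54 ⊕ 0x35 = 0x61
  0x61 ⊕ 0xBE = 0xDF
  0xDF ⊕ 0x2B = 0xF4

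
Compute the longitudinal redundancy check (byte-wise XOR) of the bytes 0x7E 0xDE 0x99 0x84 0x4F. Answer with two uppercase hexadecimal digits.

XOR the bytes together:
  start with 0x7E
  0x7E ⊕ 0xDE = 0xA0
  0xA0 ⊕ 0x99 = 0x39
  0x39 ⊕ 0x84 = 0xBD
  0xBD ⊕ 0x4F = 0xF2

F2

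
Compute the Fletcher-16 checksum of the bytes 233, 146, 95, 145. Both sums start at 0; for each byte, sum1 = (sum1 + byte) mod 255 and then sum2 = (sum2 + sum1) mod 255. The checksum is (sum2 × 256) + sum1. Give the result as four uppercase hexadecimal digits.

Running sums (mod 255):
  after byte 0 (233): sum1=233, sum2=233
  after byte 1 (146): sum1=124, sum2=102
  after byte 2 (95): sum1=219, sum2=66
  after byte 3 (145): sum1=109, sum2=175
Checksum = sum2·256 + sum1 = 175·256 + 109 = 44909 = 0xAF6D.

AF6D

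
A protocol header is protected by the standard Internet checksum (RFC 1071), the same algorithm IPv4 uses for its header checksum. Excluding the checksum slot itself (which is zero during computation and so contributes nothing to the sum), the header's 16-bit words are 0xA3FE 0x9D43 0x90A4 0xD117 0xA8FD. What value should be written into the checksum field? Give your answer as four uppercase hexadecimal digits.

B403

One's-complement addition (fold any carry out of bit 15 back into bit 0):
  0xA3FE + 0x9D43 = 0x14141 → wrap carry → 0x4142
  0x4142 + 0x90A4 = 0x0D1E6
  0xD1E6 + 0xD117 = 0x1A2FD → wrap carry → 0xA2FE
  0xA2FE + 0xA8FD = 0x14BFB → wrap carry → 0x4BFC
One's-complement sum = 0x4BFC.
Checksum = ~0x4BFC & 0xFFFF = 0xB403.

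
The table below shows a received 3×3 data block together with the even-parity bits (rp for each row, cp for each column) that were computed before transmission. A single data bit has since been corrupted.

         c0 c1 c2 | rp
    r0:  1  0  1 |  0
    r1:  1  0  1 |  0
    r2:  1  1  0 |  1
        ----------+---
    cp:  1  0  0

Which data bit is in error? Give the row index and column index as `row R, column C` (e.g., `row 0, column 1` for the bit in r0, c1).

row 2, column 1

Recompute each row's even parity and compare to rp:
  r0: data parity 0, sent rp 0 → ok
  r1: data parity 0, sent rp 0 → ok
  r2: data parity 0, sent rp 1 → mismatch
Recompute each column's even parity and compare to cp:
  c0: data parity 1, sent cp 1 → ok
  c1: data parity 1, sent cp 0 → mismatch
  c2: data parity 0, sent cp 0 → ok
Exactly one row (r2) and one column (c1) fail → the flipped bit is at their intersection.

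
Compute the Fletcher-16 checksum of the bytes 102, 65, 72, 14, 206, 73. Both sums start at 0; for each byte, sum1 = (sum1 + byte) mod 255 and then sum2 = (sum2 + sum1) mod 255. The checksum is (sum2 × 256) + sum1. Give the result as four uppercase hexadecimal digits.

DE16

Running sums (mod 255):
  after byte 0 (102): sum1=102, sum2=102
  after byte 1 (65): sum1=167, sum2=14
  after byte 2 (72): sum1=239, sum2=253
  after byte 3 (14): sum1=253, sum2=251
  after byte 4 (206): sum1=204, sum2=200
  after byte 5 (73): sum1=22, sum2=222
Checksum = sum2·256 + sum1 = 222·256 + 22 = 56854 = 0xDE16.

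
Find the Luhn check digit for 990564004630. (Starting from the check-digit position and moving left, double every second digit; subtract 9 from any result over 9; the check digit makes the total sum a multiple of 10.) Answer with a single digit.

7

Partial digits right→left: 0 3 6 4 0 0 4 6 5 0 9 9
Double every second digit counting from the check-digit position (so the 1st, 3rd, 5th, ... of the partial from the right).
  doubled (with −9 where >9): 0 3 0 8 1 9 → sum 21
  kept as-is: 3 4 0 6 0 9 → sum 22
Total = 21 + 22 = 43.
Check digit = (10 − (43 mod 10)) mod 10 = 7.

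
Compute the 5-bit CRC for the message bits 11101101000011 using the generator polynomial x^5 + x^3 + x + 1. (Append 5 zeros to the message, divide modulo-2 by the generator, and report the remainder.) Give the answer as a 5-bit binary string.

Append 5 zeros: 1110110100001100000. Divide by 101011 (XOR where the leading bit is 1):
  pos 0: 111011 XOR 101011 = 010000
  pos 1: 100000 XOR 101011 = 001011
  pos 3: 101110 XOR 101011 = 000101
  pos 6: 101000 XOR 101011 = 000011
  pos 10: 111100 XOR 101011 = 010111
  pos 11: 101110 XOR 101011 = 000101
Remainder (last 5 bits) = 10100. This is the CRC / FCS.

10100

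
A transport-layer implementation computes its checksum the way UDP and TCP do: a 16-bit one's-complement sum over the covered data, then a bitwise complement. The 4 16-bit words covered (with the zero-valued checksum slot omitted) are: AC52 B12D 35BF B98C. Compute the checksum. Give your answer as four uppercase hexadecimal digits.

One's-complement addition (fold any carry out of bit 15 back into bit 0):
  0xAC52 + 0xB12D = 0x15D7F → wrap carry → 0x5D80
  0x5D80 + 0x35BF = 0x0933F
  0x933F + 0xB98C = 0x14CCB → wrap carry → 0x4CCC
One's-complement sum = 0x4CCC.
Checksum = ~0x4CCC & 0xFFFF = 0xB333.

B333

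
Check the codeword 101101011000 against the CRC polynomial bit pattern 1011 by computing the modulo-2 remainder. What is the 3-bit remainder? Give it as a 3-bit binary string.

000

Modulo-2 division of 101101011000 by 1011:
  pos 0: 1011 XOR 1011 = 0000
  pos 5: 1011 XOR 1011 = 0000
Remainder = 000 (zero — the frame passes the CRC check).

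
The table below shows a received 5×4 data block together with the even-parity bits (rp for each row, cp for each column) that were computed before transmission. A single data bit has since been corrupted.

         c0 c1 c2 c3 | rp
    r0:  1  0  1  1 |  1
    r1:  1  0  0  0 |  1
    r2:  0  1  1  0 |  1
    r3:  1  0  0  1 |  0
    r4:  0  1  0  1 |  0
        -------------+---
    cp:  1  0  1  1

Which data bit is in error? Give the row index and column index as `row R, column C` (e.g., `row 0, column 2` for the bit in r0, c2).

row 2, column 2

Recompute each row's even parity and compare to rp:
  r0: data parity 1, sent rp 1 → ok
  r1: data parity 1, sent rp 1 → ok
  r2: data parity 0, sent rp 1 → mismatch
  r3: data parity 0, sent rp 0 → ok
  r4: data parity 0, sent rp 0 → ok
Recompute each column's even parity and compare to cp:
  c0: data parity 1, sent cp 1 → ok
  c1: data parity 0, sent cp 0 → ok
  c2: data parity 0, sent cp 1 → mismatch
  c3: data parity 1, sent cp 1 → ok
Exactly one row (r2) and one column (c2) fail → the flipped bit is at their intersection.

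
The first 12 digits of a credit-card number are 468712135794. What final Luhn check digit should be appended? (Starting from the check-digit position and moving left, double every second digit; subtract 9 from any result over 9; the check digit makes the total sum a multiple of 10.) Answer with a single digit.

Partial digits right→left: 4 9 7 5 3 1 2 1 7 8 6 4
Double every second digit counting from the check-digit position (so the 1st, 3rd, 5th, ... of the partial from the right).
  doubled (with −9 where >9): 8 5 6 4 5 3 → sum 31
  kept as-is: 9 5 1 1 8 4 → sum 28
Total = 31 + 28 = 59.
Check digit = (10 − (59 mod 10)) mod 10 = 1.

1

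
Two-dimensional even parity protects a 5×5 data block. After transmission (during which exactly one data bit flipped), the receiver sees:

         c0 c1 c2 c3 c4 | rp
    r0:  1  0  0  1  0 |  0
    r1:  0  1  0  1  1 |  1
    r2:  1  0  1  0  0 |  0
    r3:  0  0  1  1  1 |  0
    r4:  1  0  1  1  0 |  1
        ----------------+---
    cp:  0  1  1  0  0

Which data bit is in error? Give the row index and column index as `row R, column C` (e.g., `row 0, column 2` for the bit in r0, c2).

row 3, column 0

Recompute each row's even parity and compare to rp:
  r0: data parity 0, sent rp 0 → ok
  r1: data parity 1, sent rp 1 → ok
  r2: data parity 0, sent rp 0 → ok
  r3: data parity 1, sent rp 0 → mismatch
  r4: data parity 1, sent rp 1 → ok
Recompute each column's even parity and compare to cp:
  c0: data parity 1, sent cp 0 → mismatch
  c1: data parity 1, sent cp 1 → ok
  c2: data parity 1, sent cp 1 → ok
  c3: data parity 0, sent cp 0 → ok
  c4: data parity 0, sent cp 0 → ok
Exactly one row (r3) and one column (c0) fail → the flipped bit is at their intersection.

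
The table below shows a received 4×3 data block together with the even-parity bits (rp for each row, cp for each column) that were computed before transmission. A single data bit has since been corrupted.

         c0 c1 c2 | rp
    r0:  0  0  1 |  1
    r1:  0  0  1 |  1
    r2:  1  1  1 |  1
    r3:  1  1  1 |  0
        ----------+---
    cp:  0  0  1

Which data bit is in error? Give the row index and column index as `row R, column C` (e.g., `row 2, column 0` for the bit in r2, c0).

row 3, column 2

Recompute each row's even parity and compare to rp:
  r0: data parity 1, sent rp 1 → ok
  r1: data parity 1, sent rp 1 → ok
  r2: data parity 1, sent rp 1 → ok
  r3: data parity 1, sent rp 0 → mismatch
Recompute each column's even parity and compare to cp:
  c0: data parity 0, sent cp 0 → ok
  c1: data parity 0, sent cp 0 → ok
  c2: data parity 0, sent cp 1 → mismatch
Exactly one row (r3) and one column (c2) fail → the flipped bit is at their intersection.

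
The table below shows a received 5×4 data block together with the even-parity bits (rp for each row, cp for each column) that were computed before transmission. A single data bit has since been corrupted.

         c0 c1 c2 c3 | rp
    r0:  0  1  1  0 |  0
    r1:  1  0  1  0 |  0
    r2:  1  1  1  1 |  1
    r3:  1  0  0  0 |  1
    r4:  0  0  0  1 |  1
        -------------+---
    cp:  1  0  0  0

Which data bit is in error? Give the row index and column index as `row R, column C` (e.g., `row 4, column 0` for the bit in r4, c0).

Recompute each row's even parity and compare to rp:
  r0: data parity 0, sent rp 0 → ok
  r1: data parity 0, sent rp 0 → ok
  r2: data parity 0, sent rp 1 → mismatch
  r3: data parity 1, sent rp 1 → ok
  r4: data parity 1, sent rp 1 → ok
Recompute each column's even parity and compare to cp:
  c0: data parity 1, sent cp 1 → ok
  c1: data parity 0, sent cp 0 → ok
  c2: data parity 1, sent cp 0 → mismatch
  c3: data parity 0, sent cp 0 → ok
Exactly one row (r2) and one column (c2) fail → the flipped bit is at their intersection.

row 2, column 2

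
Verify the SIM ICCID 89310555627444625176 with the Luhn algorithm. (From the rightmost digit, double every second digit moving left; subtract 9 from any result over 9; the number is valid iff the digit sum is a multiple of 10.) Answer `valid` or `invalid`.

From the right, keep odd positions and double even positions (subtract 9 from any doubled value over 9):
  doubled (positions 2,4,...): 5 1 3 8 5 3 1 0 6 7 → sum 39
  kept (positions 1,3,...): 6 1 2 4 4 2 5 5 1 9 → sum 39
Total = 78.
78 mod 10 = 8, so the number is invalid.

invalid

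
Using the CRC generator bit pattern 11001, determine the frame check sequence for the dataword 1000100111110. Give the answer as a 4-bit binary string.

Append 4 zeros: 10001001111100000. Divide by 11001 (XOR where the leading bit is 1):
  pos 0: 10001 XOR 11001 = 01000
  pos 1: 10000 XOR 11001 = 01001
  pos 2: 10010 XOR 11001 = 01011
  pos 3: 10111 XOR 11001 = 01110
  pos 4: 11101 XOR 11001 = 00100
  pos 6: 10011 XOR 11001 = 01010
  pos 7: 10101 XOR 11001 = 01100
  pos 8: 11000 XOR 11001 = 00001
  pos 12: 10000 XOR 11001 = 01001
Remainder (last 4 bits) = 1001. This is the CRC / FCS.

1001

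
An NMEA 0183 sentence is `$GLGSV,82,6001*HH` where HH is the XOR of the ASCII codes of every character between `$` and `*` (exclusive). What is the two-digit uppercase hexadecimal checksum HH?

44

XOR the ASCII codes of the payload characters:
  'G' = 0x47 → acc = 0x47
  'L' = 0x4C → acc = 0x0B
  'G' = 0x47 → acc = 0x4C
  'S' = 0x53 → acc = 0x1F
  'V' = 0x56 → acc = 0x49
  ',' = 0x2C → acc = 0x65
  '8' = 0x38 → acc = 0x5D
  '2' = 0x32 → acc = 0x6F
  ',' = 0x2C → acc = 0x43
  '6' = 0x36 → acc = 0x75
  '0' = 0x30 → acc = 0x45
  '0' = 0x30 → acc = 0x75
  '1' = 0x31 → acc = 0x44
Checksum = 0x44.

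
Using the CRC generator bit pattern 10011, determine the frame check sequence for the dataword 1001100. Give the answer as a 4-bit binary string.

0000

Append 4 zeros: 10011000000. Divide by 10011 (XOR where the leading bit is 1):
  pos 0: 10011 XOR 10011 = 00000
Remainder (last 4 bits) = 0000. This is the CRC / FCS.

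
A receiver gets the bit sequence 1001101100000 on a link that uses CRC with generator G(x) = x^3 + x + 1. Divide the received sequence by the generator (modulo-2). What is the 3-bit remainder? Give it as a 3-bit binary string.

011

Modulo-2 division of 1001101100000 by 1011:
  pos 0: 1001 XOR 1011 = 0010
  pos 2: 1010 XOR 1011 = 0001
  pos 5: 1110 XOR 1011 = 0101
  pos 6: 1010 XOR 1011 = 0001
  pos 9: 1000 XOR 1011 = 0011
Remainder = 011 (nonzero — an error is detected).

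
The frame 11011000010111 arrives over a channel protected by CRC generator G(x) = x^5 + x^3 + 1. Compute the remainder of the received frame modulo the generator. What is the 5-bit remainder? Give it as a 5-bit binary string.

Modulo-2 division of 11011000010111 by 101001:
  pos 0: 110110 XOR 101001 = 011111
  pos 1: 111110 XOR 101001 = 010111
  pos 2: 101110 XOR 101001 = 000111
  pos 5: 111010 XOR 101001 = 010011
  pos 6: 100111 XOR 101001 = 001110
  pos 8: 111011 XOR 101001 = 010010
Remainder = 10010 (nonzero — an error is detected).

10010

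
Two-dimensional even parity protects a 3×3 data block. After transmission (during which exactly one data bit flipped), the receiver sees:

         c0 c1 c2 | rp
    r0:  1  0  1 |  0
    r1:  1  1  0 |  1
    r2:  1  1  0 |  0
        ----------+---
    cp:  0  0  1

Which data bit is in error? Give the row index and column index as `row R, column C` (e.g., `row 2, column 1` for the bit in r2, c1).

Recompute each row's even parity and compare to rp:
  r0: data parity 0, sent rp 0 → ok
  r1: data parity 0, sent rp 1 → mismatch
  r2: data parity 0, sent rp 0 → ok
Recompute each column's even parity and compare to cp:
  c0: data parity 1, sent cp 0 → mismatch
  c1: data parity 0, sent cp 0 → ok
  c2: data parity 1, sent cp 1 → ok
Exactly one row (r1) and one column (c0) fail → the flipped bit is at their intersection.

row 1, column 0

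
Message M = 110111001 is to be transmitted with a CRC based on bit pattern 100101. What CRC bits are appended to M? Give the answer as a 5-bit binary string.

Append 5 zeros: 11011100100000. Divide by 100101 (XOR where the leading bit is 1):
  pos 0: 110111 XOR 100101 = 010010
  pos 1: 100100 XOR 100101 = 000001
  pos 6: 101000 XOR 100101 = 001101
  pos 8: 110100 XOR 100101 = 010001
Remainder (last 5 bits) = 10001. This is the CRC / FCS.

10001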